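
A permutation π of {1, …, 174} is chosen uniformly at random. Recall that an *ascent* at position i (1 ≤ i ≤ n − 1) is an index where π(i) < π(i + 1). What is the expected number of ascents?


Write X = Σ X_I over i = 1, …, 173, with X_I the indicator of one ascent.
There are 173 indicators.
For each fixed i, the pair (π(i), π(i+1)) is a uniformly random ordered pair of distinct values from {1, …, 174}; by symmetry P[π(i) < π(i+1)] = 1/2.
By linearity: E[X] = 173 · (1/2) = (174 − 1) · (1/2) = 173/2 ≈ 86.500.

E[X] = 173/2 = 86.500.


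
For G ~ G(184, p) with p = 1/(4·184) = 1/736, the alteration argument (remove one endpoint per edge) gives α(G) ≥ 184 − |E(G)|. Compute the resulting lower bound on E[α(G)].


E[|E(G)|] = C(184, 2)·p = 16836 · (1/736) = 183/8.
E[α(G)] ≥ n − E[|E(G)|] = 184 − 183/8 = 1289/8.
Numerically: ≈ 161.12500.
(This is only a lower bound; the true E[α(G)] may be larger.)

E[α(G)] ≥ 1289/8 ≈ 161.12500.


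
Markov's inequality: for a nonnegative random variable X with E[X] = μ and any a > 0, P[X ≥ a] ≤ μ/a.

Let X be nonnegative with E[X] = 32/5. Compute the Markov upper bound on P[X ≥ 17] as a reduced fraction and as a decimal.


μ = E[X] = 32/5, a = 17.
Markov: P[X ≥ 17] ≤ μ/a = (32/5)/17 = 32/85.
Numerically: ≈ 0.37647.
(Since a = 17 > μ = 6.40000, the bound 32/85 is < 1 and informative.)

P[X ≥ 17] ≤ 32/85 ≈ 0.37647.


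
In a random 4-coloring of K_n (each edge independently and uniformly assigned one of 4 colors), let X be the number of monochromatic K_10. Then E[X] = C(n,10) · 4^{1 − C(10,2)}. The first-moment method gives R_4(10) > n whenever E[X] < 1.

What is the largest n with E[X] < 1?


We need C(n, 10) · 4^{1 − 45} < 1, i.e. C(n, 10) < 4^{45 − 1} = 309485009821345068724781056.
Check values of n near the boundary:
  n = 2021: C(2021, 10) = 306347841644770462864800616; 306347841644770462864800616 < 309485009821345068724781056? YES
  n = 2022: C(2022, 10) = 307870445231474093395937796; 307870445231474093395937796 < 309485009821345068724781056? YES
  n = 2023: C(2023, 10) = 309399856285778485315440716; 309399856285778485315440716 < 309485009821345068724781056? YES
  n = 2024: C(2024, 10) = 310936101848269937576192656; 310936101848269937576192656 < 309485009821345068724781056? NO
  n = 2025: C(2025, 10) = 312479209053472269772600560; 312479209053472269772600560 < 309485009821345068724781056? NO
  n = 2026: C(2026, 10) = 314029205130126398094885285; 314029205130126398094885285 < 309485009821345068724781056? NO
The largest n with C(n, 10) < 309485009821345068724781056 is n = 2023 (where E[X] = 77349964071444621328860179/77371252455336267181195264 ≈ 0.9997). Hence R_4(10) > 2023, i.e. R_4(10) ≥ 2024.

Largest n = 2023; hence R_4(10) > 2023.


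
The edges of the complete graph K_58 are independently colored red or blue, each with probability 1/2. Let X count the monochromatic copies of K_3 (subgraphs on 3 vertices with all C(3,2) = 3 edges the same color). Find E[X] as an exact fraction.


Let X = Σ_S X_S over the C(58, 3) = 30856 subsets S of size 3, where X_S = 1 if the K_3 on S is monochromatic.
For a fixed S, the K_3 on S has C(3, 2) = 3 edges. P[all 3 edges red] = (1/2)^3, and likewise for blue, so P[monochromatic] = 2·(1/2)^3 = 2^{1 − 3} = 1/4.
By linearity: E[X] = C(58, 3) · 2^{1 − 3} = 30856 · 1/4 = 7714.
Numerically: E[X] ≈ 7714.000000.

E[X] = C(58,3)·2^(1−C(3,2)) = 7714 ≈ 7714.000000.


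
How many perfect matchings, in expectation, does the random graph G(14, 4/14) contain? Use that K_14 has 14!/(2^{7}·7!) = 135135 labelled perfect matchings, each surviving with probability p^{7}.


K_14 has 14!/(2^{7}·7!) = 135135 labelled perfect matchings.
For each such perfect matching H, let X_H = 1 if all 7 edges of H are present in G. Then P[X_H = 1] = p^{7} = (2/7)^{7} = 128/823543.
By linearity: E[X] = Σ_H E[X_H] = 135135 · p^{7} = 135135 · 128/823543 = 2471040/117649.
Numerically: E[X] ≈ 21.0035.

E[X] = 135135 · (2/7)^{7} = 2471040/117649 ≈ 21.0035.


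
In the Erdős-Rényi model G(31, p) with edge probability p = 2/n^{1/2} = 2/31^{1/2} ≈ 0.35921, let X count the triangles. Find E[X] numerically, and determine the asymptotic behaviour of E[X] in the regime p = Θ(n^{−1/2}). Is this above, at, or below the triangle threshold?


Number of potential triangles: C(31, 3) = 4495.
Each occurs with probability p³ ≈ (0.35921)³ ≈ 4.6349755e-02.
By linearity: E[X] = C(31, 3)·p³ ≈ 4495 · 4.6349755e-02 ≈ 208.34215.
Since α = 1/2 < 1, p = c/n^{1/2} ≫ 1/n is above the triangle threshold p ~ 1/n. Asymptotically E[X] ~ (c³/6)·n^{3(1−α)} = (2³/6)·n^{1.5} → ∞; triangles are abundant w.h.p.

E[X] ≈ 208.34215; in regime p = Θ(1/n^{1/2}) E[X] diverges (above the triangle threshold p ~ 1/n).


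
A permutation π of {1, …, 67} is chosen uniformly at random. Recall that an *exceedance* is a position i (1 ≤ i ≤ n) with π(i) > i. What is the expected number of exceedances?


Write X = Σ_{i=1}^{67} X_i, where X_i = 1_{π(i) > i}.
For each fixed i, π(i) is uniform over {1, …, 67} (marginal of a uniform permutation), so P[π(i) > i] = (n − i)/n. Summing: Σ_{i=1}^{67} (n − i)/n = (0 + 1 + … + 66)/67 = 67(67 − 1)/(2·67) = (67 − 1)/2.
Hence E[X] = Σ_{i=1}^{67} (67 − i)/67 = 33 ≈ 33.000000.

E[X] = 33 = 33.000000.


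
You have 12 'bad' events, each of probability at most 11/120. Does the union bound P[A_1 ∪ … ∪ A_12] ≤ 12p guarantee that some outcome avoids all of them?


Union bound: P[∪_{i=1}^{12} A_i] ≤ Σ_i P[A_i] ≤ 12·p = 12·(11/120) = 11/10.
Numerically: 11/10 ≈ 1.1000000.
Is 11/10 < 1? NO.
Since the bound 11/10 is ≥ 1, the union bound is uninformative here; it does NOT by itself certify existence.

12·p = 11/10 ≈ 1.1000000; existence NOT certified by the union bound.


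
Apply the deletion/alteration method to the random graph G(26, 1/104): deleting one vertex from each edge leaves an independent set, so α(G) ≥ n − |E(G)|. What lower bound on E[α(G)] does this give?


E[|E(G)|] = C(26, 2)·p = 325 · (1/104) = 25/8.
E[α(G)] ≥ n − E[|E(G)|] = 26 − 25/8 = 183/8.
Numerically: ≈ 22.875000.
(This is only a lower bound; the true E[α(G)] may be larger.)

E[α(G)] ≥ 183/8 ≈ 22.875000.


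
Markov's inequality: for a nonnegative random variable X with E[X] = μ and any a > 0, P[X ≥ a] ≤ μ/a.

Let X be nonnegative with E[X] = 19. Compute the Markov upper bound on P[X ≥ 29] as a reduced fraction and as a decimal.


μ = E[X] = 19, a = 29.
Markov: P[X ≥ 29] ≤ μ/a = (19)/29 = 19/29.
Numerically: ≈ 0.6552.
(Since a = 29 > μ = 19.0000, the bound 19/29 is < 1 and informative.)

P[X ≥ 29] ≤ 19/29 ≈ 0.6552.


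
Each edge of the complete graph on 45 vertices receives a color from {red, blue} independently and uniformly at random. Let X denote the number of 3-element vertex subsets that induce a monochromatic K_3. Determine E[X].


Let X = Σ_S X_S over the C(45, 3) = 14190 subsets S of size 3, where X_S = 1 if the K_3 on S is monochromatic.
For a fixed S, the K_3 on S has C(3, 2) = 3 edges. P[all 3 edges red] = (1/2)^3, and likewise for blue, so P[monochromatic] = 2·(1/2)^3 = 2^{1 − 3} = 1/4.
By linearity of expectation: E[X] = C(45, 3) · 2^{1 − 3} = 14190 · 1/4 = 7095/2.
Numerically: E[X] ≈ 3547.5000.

E[X] = C(45,3)·2^(1−C(3,2)) = 7095/2 ≈ 3547.5000.


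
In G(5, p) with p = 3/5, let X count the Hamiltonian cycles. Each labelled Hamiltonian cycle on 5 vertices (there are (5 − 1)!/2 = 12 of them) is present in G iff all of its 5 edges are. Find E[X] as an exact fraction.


K_5 has (5 − 1)!/2 = 12 labelled Hamiltonian cycles.
For each such Hamiltonian cycle H, let X_H = 1 if all 5 edges of H are present in G. Then P[X_H = 1] = p^{5} = (3/5)^{5} = 243/3125.
By linearity of expectation: E[X] = Σ_H E[X_H] = 12 · p^{5} = 12 · 243/3125 = 2916/3125.
Numerically: E[X] ≈ 0.9331.

E[X] = 12 · (3/5)^{5} = 2916/3125 ≈ 0.9331.


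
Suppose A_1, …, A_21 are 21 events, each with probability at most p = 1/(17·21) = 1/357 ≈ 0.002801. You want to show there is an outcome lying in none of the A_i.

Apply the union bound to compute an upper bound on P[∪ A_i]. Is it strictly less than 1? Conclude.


Union bound: P[∪_{i=1}^{21} A_i] ≤ Σ_i P[A_i] ≤ 21·p = 21·(1/357) = 1/17.
Numerically: 1/17 ≈ 0.058824.
Is 1/17 < 1? YES.
Since P[∪ A_i] ≤ 1/17 < 1, the complement has P[∩ A_i^c] ≥ 1 − 1/17 = 16/17 > 0, so some outcome avoids every A_i.

21·p = 1/17 ≈ 0.058824; existence CERTIFIED by the union bound.


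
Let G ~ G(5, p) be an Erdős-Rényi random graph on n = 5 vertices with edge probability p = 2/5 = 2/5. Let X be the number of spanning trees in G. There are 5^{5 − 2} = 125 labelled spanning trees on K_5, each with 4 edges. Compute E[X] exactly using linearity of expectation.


K_5 has 5^{5 − 2} = 125 labelled spanning trees.
For each such spanning tree H, let X_H = 1 if all 4 edges of H are present in G. Then P[X_H = 1] = p^{4} = (2/5)^{4} = 16/625.
By linearity of expectation: E[X] = Σ_H E[X_H] = 125 · p^{4} = 125 · 16/625 = 16/5.
Numerically: E[X] ≈ 3.2.

E[X] = 125 · (2/5)^{4} = 16/5 ≈ 3.2.


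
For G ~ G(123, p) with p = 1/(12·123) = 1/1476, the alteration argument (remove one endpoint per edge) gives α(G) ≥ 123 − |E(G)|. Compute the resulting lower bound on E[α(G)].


E[|E(G)|] = C(123, 2)·p = 7503 · (1/1476) = 61/12.
E[α(G)] ≥ n − E[|E(G)|] = 123 − 61/12 = 1415/12.
Numerically: ≈ 117.917.
(This is only a lower bound; the true E[α(G)] may be larger.)

E[α(G)] ≥ 1415/12 ≈ 117.917.


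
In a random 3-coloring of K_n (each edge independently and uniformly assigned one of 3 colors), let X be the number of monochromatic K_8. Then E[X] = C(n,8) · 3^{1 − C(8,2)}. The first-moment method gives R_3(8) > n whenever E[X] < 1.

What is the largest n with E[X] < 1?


We need C(n, 8) · 3^{1 − 28} < 1, i.e. C(n, 8) < 3^{28 − 1} = 7625597484987.
Check values of n near the boundary:
  n = 153: C(153, 8) = 6183023199255; 6183023199255 < 7625597484987? YES
  n = 154: C(154, 8) = 6521818990995; 6521818990995 < 7625597484987? YES
  n = 155: C(155, 8) = 6876747915675; 6876747915675 < 7625597484987? YES
  n = 156: C(156, 8) = 7248464019225; 7248464019225 < 7625597484987? YES
  n = 157: C(157, 8) = 7637643295425; 7637643295425 < 7625597484987? NO
The largest n with C(n, 8) < 7625597484987 is n = 156 (where E[X] = 805384891025/847288609443 ≈ 0.9505). Hence R_3(8) > 156, i.e. R_3(8) ≥ 157.

Largest n = 156; hence R_3(8) > 156.


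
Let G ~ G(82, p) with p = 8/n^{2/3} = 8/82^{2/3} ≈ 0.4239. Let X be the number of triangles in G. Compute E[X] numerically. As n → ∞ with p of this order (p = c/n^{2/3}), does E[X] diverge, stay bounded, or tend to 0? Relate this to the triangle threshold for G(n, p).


Number of potential triangles: C(82, 3) = 88560.
Each occurs with probability p³ ≈ (0.4239)³ ≈ 7.614515e-02.
By linearity: E[X] = C(82, 3)·p³ ≈ 88560 · 7.614515e-02 ≈ 6743.4146.
Since α = 2/3 < 1, p = c/n^{2/3} ≫ 1/n is above the triangle threshold p ~ 1/n. Asymptotically E[X] ~ (c³/6)·n^{3(1−α)} = (8³/6)·n^{1} → ∞; triangles are abundant w.h.p.

E[X] ≈ 6743.4146; in regime p = Θ(1/n^{2/3}) E[X] diverges (above the triangle threshold p ~ 1/n).


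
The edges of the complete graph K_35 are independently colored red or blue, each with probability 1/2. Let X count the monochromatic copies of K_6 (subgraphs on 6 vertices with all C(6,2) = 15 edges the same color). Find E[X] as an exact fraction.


Let X = Σ_S X_S over the C(35, 6) = 1623160 subsets S of size 6, where X_S = 1 if the K_6 on S is monochromatic.
For a fixed S, the K_6 on S has C(6, 2) = 15 edges. P[all 15 edges red] = (1/2)^15, and likewise for blue, so P[monochromatic] = 2·(1/2)^15 = 2^{1 − 15} = 1/16384.
By linearity of expectation: E[X] = C(35, 6) · 2^{1 − 15} = 1623160 · 1/16384 = 202895/2048.
Numerically: E[X] ≈ 99.06982.

E[X] = C(35,6)·2^(1−C(6,2)) = 202895/2048 ≈ 99.06982.


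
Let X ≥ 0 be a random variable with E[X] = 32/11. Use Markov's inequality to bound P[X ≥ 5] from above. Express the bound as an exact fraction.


μ = E[X] = 32/11, a = 5.
Markov: P[X ≥ 5] ≤ μ/a = (32/11)/5 = 32/55.
Numerically: ≈ 0.58182.
(Since a = 5 > μ = 2.90909, the bound 32/55 is < 1 and informative.)

P[X ≥ 5] ≤ 32/55 ≈ 0.58182.


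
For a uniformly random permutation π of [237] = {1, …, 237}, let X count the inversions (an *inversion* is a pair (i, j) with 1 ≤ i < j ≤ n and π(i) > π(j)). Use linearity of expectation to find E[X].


Write X = Σ X_I over the C(237, 2) = 27966 pairs i < j, with X_I the indicator of one inversion.
There are 27966 indicators.
For each fixed pair i < j, the values π(i) and π(j) are two distinct elements of {1, …, 237} in uniformly random order; by symmetry P[π(i) > π(j)] = 1/2.
By linearity: E[X] = 27966 · (1/2) = C(237, 2) · (1/2) = 27966/2 = 13983 ≈ 13983.000000.

E[X] = 13983 = 13983.000000.


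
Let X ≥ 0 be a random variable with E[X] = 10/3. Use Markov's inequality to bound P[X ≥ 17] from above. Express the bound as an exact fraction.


μ = E[X] = 10/3, a = 17.
Markov: P[X ≥ 17] ≤ μ/a = (10/3)/17 = 10/51.
Numerically: ≈ 0.1961.
(Since a = 17 > μ = 3.3333, the bound 10/51 is < 1 and informative.)

P[X ≥ 17] ≤ 10/51 ≈ 0.1961.


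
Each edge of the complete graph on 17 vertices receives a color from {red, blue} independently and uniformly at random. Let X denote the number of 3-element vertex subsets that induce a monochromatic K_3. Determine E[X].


Let X = Σ_S X_S over the C(17, 3) = 680 subsets S of size 3, where X_S = 1 if the K_3 on S is monochromatic.
For a fixed S, the K_3 on S has C(3, 2) = 3 edges. P[all 3 edges red] = (1/2)^3, and likewise for blue, so P[monochromatic] = 2·(1/2)^3 = 2^{1 − 3} = 1/4.
By linearity of expectation: E[X] = C(17, 3) · 2^{1 − 3} = 680 · 1/4 = 170.
Numerically: E[X] ≈ 170.00000.

E[X] = C(17,3)·2^(1−C(3,2)) = 170 ≈ 170.00000.


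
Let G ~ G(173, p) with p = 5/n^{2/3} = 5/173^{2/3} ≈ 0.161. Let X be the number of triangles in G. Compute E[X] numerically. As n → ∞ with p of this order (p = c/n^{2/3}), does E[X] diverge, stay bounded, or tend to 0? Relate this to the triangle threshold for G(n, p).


Number of potential triangles: C(173, 3) = 848046.
Each occurs with probability p³ ≈ (0.161)³ ≈ 4.176551e-03.
By linearity: E[X] = C(173, 3)·p³ ≈ 848046 · 4.176551e-03 ≈ 3541.9075.
Since α = 2/3 < 1, p = c/n^{2/3} ≫ 1/n is above the triangle threshold p ~ 1/n. Asymptotically E[X] ~ (c³/6)·n^{3(1−α)} = (5³/6)·n^{1} → ∞; triangles are abundant w.h.p.

E[X] ≈ 3541.9075; in regime p = Θ(1/n^{2/3}) E[X] diverges (above the triangle threshold p ~ 1/n).


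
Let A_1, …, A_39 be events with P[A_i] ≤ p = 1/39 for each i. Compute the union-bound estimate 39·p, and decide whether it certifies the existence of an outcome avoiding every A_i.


Union bound: P[∪_{i=1}^{39} A_i] ≤ Σ_i P[A_i] ≤ 39·p = 39·(1/39) = 1.
Numerically: 1 ≈ 1.00000.
Is 1 < 1? NO.
Since the bound 1 is ≥ 1, the union bound is uninformative here; it does NOT by itself certify existence.

39·p = 1 ≈ 1.00000; existence NOT certified by the union bound.


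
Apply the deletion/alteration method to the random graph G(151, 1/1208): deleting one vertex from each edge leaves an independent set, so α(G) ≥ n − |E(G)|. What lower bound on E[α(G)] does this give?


E[|E(G)|] = C(151, 2)·p = 11325 · (1/1208) = 75/8.
E[α(G)] ≥ n − E[|E(G)|] = 151 − 75/8 = 1133/8.
Numerically: ≈ 141.625.
(This is only a lower bound; the true E[α(G)] may be larger.)

E[α(G)] ≥ 1133/8 ≈ 141.625.


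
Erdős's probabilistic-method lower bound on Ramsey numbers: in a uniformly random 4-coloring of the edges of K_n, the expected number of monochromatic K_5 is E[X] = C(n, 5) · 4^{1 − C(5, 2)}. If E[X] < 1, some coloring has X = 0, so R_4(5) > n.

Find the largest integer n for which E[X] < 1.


We need C(n, 5) · 4^{1 − 10} < 1, i.e. C(n, 5) < 4^{10 − 1} = 262144.
Check values of n near the boundary:
  n = 30: C(30, 5) = 142506; 142506 < 262144? YES
  n = 31: C(31, 5) = 169911; 169911 < 262144? YES
  n = 32: C(32, 5) = 201376; 201376 < 262144? YES
  n = 33: C(33, 5) = 237336; 237336 < 262144? YES
  n = 34: C(34, 5) = 278256; 278256 < 262144? NO
The largest n with C(n, 5) < 262144 is n = 33 (where E[X] = 29667/32768 ≈ 0.905). Hence R_4(5) > 33, i.e. R_4(5) ≥ 34.

Largest n = 33; hence R_4(5) > 33.


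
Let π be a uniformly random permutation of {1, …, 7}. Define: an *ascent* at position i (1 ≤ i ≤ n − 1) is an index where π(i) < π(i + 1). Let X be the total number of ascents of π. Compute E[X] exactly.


Write X = Σ X_I over i = 1, …, 6, with X_I the indicator of one ascent.
There are 6 indicators.
For each fixed i, the pair (π(i), π(i+1)) is a uniformly random ordered pair of distinct values from {1, …, 7}; by symmetry P[π(i) < π(i+1)] = 1/2.
By linearity: E[X] = 6 · (1/2) = (7 − 1) · (1/2) = 3 ≈ 3.00000.

E[X] = 3 = 3.00000.


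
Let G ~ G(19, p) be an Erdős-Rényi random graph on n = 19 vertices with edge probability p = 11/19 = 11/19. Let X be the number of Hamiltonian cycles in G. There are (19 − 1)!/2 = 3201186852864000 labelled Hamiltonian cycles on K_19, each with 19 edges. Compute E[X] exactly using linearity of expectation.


K_19 has (19 − 1)!/2 = 3201186852864000 labelled Hamiltonian cycles.
For each such Hamiltonian cycle H, let X_H = 1 if all 19 edges of H are present in G. Then P[X_H = 1] = p^{19} = (11/19)^{19} = 61159090448414546291/1978419655660313589123979.
Summing the indicators: E[X] = Σ_H E[X_H] = 3201186852864000 · p^{19} = 3201186852864000 · 61159090448414546291/1978419655660313589123979 = 195781676276584883979724733927424000/1978419655660313589123979.
Numerically: E[X] ≈ 9.8959e+10.

E[X] = 3201186852864000 · (11/19)^{19} = 195781676276584883979724733927424000/1978419655660313589123979 ≈ 9.8959e+10.


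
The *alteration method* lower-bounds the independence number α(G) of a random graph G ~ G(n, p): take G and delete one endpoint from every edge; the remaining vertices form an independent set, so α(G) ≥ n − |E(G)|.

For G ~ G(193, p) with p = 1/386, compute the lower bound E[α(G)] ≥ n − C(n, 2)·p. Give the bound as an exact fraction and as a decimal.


E[|E(G)|] = C(193, 2)·p = 18528 · (1/386) = 48.
E[α(G)] ≥ n − E[|E(G)|] = 193 − 48 = 145.
Numerically: ≈ 145.00000.
(This is only a lower bound; the true E[α(G)] may be larger.)

E[α(G)] ≥ 145 ≈ 145.00000.


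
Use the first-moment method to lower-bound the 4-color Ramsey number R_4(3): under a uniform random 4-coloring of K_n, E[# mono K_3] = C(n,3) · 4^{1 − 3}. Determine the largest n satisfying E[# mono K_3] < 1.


We need C(n, 3) · 4^{1 − 3} < 1, i.e. C(n, 3) < 4^{3 − 1} = 16.
Check values of n near the boundary:
  n = 3: C(3, 3) = 1; 1 < 16? YES
  n = 4: C(4, 3) = 4; 4 < 16? YES
  n = 5: C(5, 3) = 10; 10 < 16? YES
  n = 6: C(6, 3) = 20; 20 < 16? NO
  n = 7: C(7, 3) = 35; 35 < 16? NO
The largest n with C(n, 3) < 16 is n = 5 (where E[X] = 5/8 ≈ 0.625). Hence R_4(3) > 5, i.e. R_4(3) ≥ 6.

Largest n = 5; hence R_4(3) > 5.


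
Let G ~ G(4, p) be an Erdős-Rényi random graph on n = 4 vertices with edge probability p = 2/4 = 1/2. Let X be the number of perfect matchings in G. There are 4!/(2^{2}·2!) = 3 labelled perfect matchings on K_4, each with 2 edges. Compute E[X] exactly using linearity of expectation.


K_4 has 4!/(2^{2}·2!) = 3 labelled perfect matchings.
For each such perfect matching H, let X_H = 1 if all 2 edges of H are present in G. Then P[X_H = 1] = p^{2} = (1/2)^{2} = 1/4.
Summing the indicators: E[X] = Σ_H E[X_H] = 3 · p^{2} = 3 · 1/4 = 3/4.
Numerically: E[X] ≈ 0.75.

E[X] = 3 · (1/2)^{2} = 3/4 ≈ 0.75.


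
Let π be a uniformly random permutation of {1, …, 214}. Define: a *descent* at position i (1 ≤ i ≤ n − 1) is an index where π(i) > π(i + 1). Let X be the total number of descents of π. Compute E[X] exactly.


Write X = Σ X_I over i = 1, …, 213, with X_I the indicator of one descent.
There are 213 indicators.
For each fixed i, the pair (π(i), π(i+1)) is a uniformly random ordered pair of distinct values from {1, …, 214}; by symmetry P[π(i) > π(i+1)] = 1/2.
By linearity: E[X] = 213 · (1/2) = (214 − 1) · (1/2) = 213/2 ≈ 106.500000.

E[X] = 213/2 = 106.500000.


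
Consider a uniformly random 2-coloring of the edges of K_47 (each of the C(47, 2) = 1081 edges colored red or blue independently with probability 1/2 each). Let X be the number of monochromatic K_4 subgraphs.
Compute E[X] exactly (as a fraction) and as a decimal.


Let X = Σ_S X_S over the C(47, 4) = 178365 subsets S of size 4, where X_S = 1 if the K_4 on S is monochromatic.
For a fixed S, the K_4 on S has C(4, 2) = 6 edges. P[all 6 edges red] = (1/2)^6, and likewise for blue, so P[monochromatic] = 2·(1/2)^6 = 2^{1 − 6} = 1/32.
Summing: E[X] = C(47, 4) · 2^{1 − 6} = 178365 · 1/32 = 178365/32.
Numerically: E[X] ≈ 5573.906250.

E[X] = C(47,4)·2^(1−C(4,2)) = 178365/32 ≈ 5573.906250.


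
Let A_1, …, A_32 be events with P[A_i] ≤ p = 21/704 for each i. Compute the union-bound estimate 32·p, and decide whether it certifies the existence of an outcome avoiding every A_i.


Union bound: P[∪_{i=1}^{32} A_i] ≤ Σ_i P[A_i] ≤ 32·p = 32·(21/704) = 21/22.
Numerically: 21/22 ≈ 0.95455.
Is 21/22 < 1? YES.
Since P[∪ A_i] ≤ 21/22 < 1, the complement has P[∩ A_i^c] ≥ 1 − 21/22 = 1/22 > 0, so some outcome avoids every A_i.

32·p = 21/22 ≈ 0.95455; existence CERTIFIED by the union bound.


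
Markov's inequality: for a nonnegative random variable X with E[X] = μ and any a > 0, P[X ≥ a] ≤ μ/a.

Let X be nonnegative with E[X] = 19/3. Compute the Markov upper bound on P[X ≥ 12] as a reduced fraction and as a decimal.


μ = E[X] = 19/3, a = 12.
Markov: P[X ≥ 12] ≤ μ/a = (19/3)/12 = 19/36.
Numerically: ≈ 0.528.
(Since a = 12 > μ = 6.333, the bound 19/36 is < 1 and informative.)

P[X ≥ 12] ≤ 19/36 ≈ 0.528.


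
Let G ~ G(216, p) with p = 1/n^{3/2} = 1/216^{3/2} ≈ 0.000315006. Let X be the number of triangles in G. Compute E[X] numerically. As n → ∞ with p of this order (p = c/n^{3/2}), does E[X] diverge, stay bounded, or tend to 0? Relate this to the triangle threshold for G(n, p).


Number of potential triangles: C(216, 3) = 1656360.
Each occurs with probability p³ ≈ (0.000315006)³ ≈ 3.12577793e-11.
By linearity: E[X] = C(216, 3)·p³ ≈ 1656360 · 3.12577793e-11 ≈ 0.000052.
Since α = 3/2 > 1, p = c/n^{3/2} = o(1/n) is below the triangle threshold p ~ 1/n. Asymptotically E[X] ~ (c³/6)·n^{3(1−α)} = (1³/6)·n^{-1.5} → 0, so by Markov's inequality G has no triangles w.h.p.

E[X] ≈ 0.000052; in regime p = Θ(1/n^{3/2}) E[X] tends to 0 (below the triangle threshold p ~ 1/n).


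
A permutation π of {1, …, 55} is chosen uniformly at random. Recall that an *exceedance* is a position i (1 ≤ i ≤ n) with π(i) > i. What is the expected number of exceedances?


Write X = Σ_{i=1}^{55} X_i, where X_i = 1_{π(i) > i}.
For each fixed i, π(i) is uniform over {1, …, 55} (marginal of a uniform permutation), so P[π(i) > i] = (n − i)/n. Summing: Σ_{i=1}^{55} (n − i)/n = (0 + 1 + … + 54)/55 = 55(55 − 1)/(2·55) = (55 − 1)/2.
Hence E[X] = Σ_{i=1}^{55} (55 − i)/55 = 27 ≈ 27.000000.

E[X] = 27 = 27.000000.


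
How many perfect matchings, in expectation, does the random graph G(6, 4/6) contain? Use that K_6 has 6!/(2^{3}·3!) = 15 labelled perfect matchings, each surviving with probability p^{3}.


K_6 has 6!/(2^{3}·3!) = 15 labelled perfect matchings.
For each such perfect matching H, let X_H = 1 if all 3 edges of H are present in G. Then P[X_H = 1] = p^{3} = (2/3)^{3} = 8/27.
Summing the indicators: E[X] = Σ_H E[X_H] = 15 · p^{3} = 15 · 8/27 = 40/9.
Numerically: E[X] ≈ 4.44.

E[X] = 15 · (2/3)^{3} = 40/9 ≈ 4.44.


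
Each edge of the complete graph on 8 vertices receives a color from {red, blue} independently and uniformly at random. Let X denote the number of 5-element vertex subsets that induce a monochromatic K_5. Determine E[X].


Let X = Σ_S X_S over the C(8, 5) = 56 subsets S of size 5, where X_S = 1 if the K_5 on S is monochromatic.
For a fixed S, the K_5 on S has C(5, 2) = 10 edges. P[all 10 edges red] = (1/2)^10, and likewise for blue, so P[monochromatic] = 2·(1/2)^10 = 2^{1 − 10} = 1/512.
By linearity of expectation: E[X] = C(8, 5) · 2^{1 − 10} = 56 · 1/512 = 7/64.
Numerically: E[X] ≈ 0.109.

E[X] = C(8,5)·2^(1−C(5,2)) = 7/64 ≈ 0.109.


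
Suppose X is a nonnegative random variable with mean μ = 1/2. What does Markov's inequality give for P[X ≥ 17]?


μ = E[X] = 1/2, a = 17.
Markov: P[X ≥ 17] ≤ μ/a = (1/2)/17 = 1/34.
Numerically: ≈ 0.0294.
(Since a = 17 > μ = 0.5000, the bound 1/34 is < 1 and informative.)

P[X ≥ 17] ≤ 1/34 ≈ 0.0294.


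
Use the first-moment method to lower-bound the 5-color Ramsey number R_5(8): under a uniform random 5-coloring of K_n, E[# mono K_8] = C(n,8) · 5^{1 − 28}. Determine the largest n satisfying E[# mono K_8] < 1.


We need C(n, 8) · 5^{1 − 28} < 1, i.e. C(n, 8) < 5^{28 − 1} = 7450580596923828125.
Check values of n near the boundary:
  n = 857: C(857, 8) = 6983854138365964575; 6983854138365964575 < 7450580596923828125? YES
  n = 858: C(858, 8) = 7049584530256467771; 7049584530256467771 < 7450580596923828125? YES
  n = 859: C(859, 8) = 7115855595170747139; 7115855595170747139 < 7450580596923828125? YES
  n = 860: C(860, 8) = 7182671140665308145; 7182671140665308145 < 7450580596923828125? YES
  n = 861: C(861, 8) = 7250034996615275865; 7250034996615275865 < 7450580596923828125? YES
  n = 862: C(862, 8) = 7317951015318931845; 7317951015318931845 < 7450580596923828125? YES
  n = 863: C(863, 8) = 7386423071602617757; 7386423071602617757 < 7450580596923828125? YES
  n = 864: C(864, 8) = 7455455062926006708; 7455455062926006708 < 7450580596923828125? NO
The largest n with C(n, 8) < 7450580596923828125 is n = 863 (where E[X] = 7386423071602617757/7450580596923828125 ≈ 0.99139). Hence R_5(8) > 863, i.e. R_5(8) ≥ 864.

Largest n = 863; hence R_5(8) > 863.


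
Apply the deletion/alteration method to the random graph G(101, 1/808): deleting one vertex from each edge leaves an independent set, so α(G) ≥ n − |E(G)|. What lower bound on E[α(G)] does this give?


E[|E(G)|] = C(101, 2)·p = 5050 · (1/808) = 25/4.
E[α(G)] ≥ n − E[|E(G)|] = 101 − 25/4 = 379/4.
Numerically: ≈ 94.750.
(This is only a lower bound; the true E[α(G)] may be larger.)

E[α(G)] ≥ 379/4 ≈ 94.750.


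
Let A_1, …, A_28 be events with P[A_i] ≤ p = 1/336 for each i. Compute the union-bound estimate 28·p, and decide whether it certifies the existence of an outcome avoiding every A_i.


Union bound: P[∪_{i=1}^{28} A_i] ≤ Σ_i P[A_i] ≤ 28·p = 28·(1/336) = 1/12.
Numerically: 1/12 ≈ 0.08333.
Is 1/12 < 1? YES.
Since P[∪ A_i] ≤ 1/12 < 1, the complement has P[∩ A_i^c] ≥ 1 − 1/12 = 11/12 > 0, so some outcome avoids every A_i.

28·p = 1/12 ≈ 0.08333; existence CERTIFIED by the union bound.


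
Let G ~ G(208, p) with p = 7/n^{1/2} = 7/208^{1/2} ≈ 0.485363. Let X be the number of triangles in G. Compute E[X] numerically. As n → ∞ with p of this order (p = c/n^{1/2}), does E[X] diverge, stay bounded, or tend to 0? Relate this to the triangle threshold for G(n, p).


Number of potential triangles: C(208, 3) = 1478256.
Each occurs with probability p³ ≈ (0.485363)³ ≈ 1.14340245e-01.
By linearity: E[X] = C(208, 3)·p³ ≈ 1478256 · 1.14340245e-01 ≈ 169024.152880.
Since α = 1/2 < 1, p = c/n^{1/2} ≫ 1/n is above the triangle threshold p ~ 1/n. Asymptotically E[X] ~ (c³/6)·n^{3(1−α)} = (7³/6)·n^{1.5} → ∞; triangles are abundant w.h.p.

E[X] ≈ 169024.152880; in regime p = Θ(1/n^{1/2}) E[X] diverges (above the triangle threshold p ~ 1/n).


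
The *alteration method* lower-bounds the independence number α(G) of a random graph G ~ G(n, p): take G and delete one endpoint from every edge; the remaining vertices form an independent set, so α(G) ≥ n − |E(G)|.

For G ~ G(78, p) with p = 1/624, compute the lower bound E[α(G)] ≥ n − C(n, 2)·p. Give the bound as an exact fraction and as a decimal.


E[|E(G)|] = C(78, 2)·p = 3003 · (1/624) = 77/16.
E[α(G)] ≥ n − E[|E(G)|] = 78 − 77/16 = 1171/16.
Numerically: ≈ 73.1875.
(This is only a lower bound; the true E[α(G)] may be larger.)

E[α(G)] ≥ 1171/16 ≈ 73.1875.


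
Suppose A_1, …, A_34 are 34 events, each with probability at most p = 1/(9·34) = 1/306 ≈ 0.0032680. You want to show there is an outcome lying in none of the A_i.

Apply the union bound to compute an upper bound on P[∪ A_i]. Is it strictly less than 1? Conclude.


Union bound: P[∪_{i=1}^{34} A_i] ≤ Σ_i P[A_i] ≤ 34·p = 34·(1/306) = 1/9.
Numerically: 1/9 ≈ 0.1111111.
Is 1/9 < 1? YES.
Since P[∪ A_i] ≤ 1/9 < 1, the complement has P[∩ A_i^c] ≥ 1 − 1/9 = 8/9 > 0, so some outcome avoids every A_i.

34·p = 1/9 ≈ 0.1111111; existence CERTIFIED by the union bound.


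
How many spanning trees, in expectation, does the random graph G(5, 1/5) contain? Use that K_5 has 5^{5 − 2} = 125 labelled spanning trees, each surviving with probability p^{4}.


K_5 has 5^{5 − 2} = 125 labelled spanning trees.
For each such spanning tree H, let X_H = 1 if all 4 edges of H are present in G. Then P[X_H = 1] = p^{4} = (1/5)^{4} = 1/625.
Summing the indicators: E[X] = Σ_H E[X_H] = 125 · p^{4} = 125 · 1/625 = 1/5.
Numerically: E[X] ≈ 0.2.

E[X] = 125 · (1/5)^{4} = 1/5 ≈ 0.2.


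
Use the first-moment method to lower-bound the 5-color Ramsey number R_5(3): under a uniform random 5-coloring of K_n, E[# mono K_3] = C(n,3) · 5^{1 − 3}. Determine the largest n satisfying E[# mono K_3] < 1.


We need C(n, 3) · 5^{1 − 3} < 1, i.e. C(n, 3) < 5^{3 − 1} = 25.
Check values of n near the boundary:
  n = 3: C(3, 3) = 1; 1 < 25? YES
  n = 4: C(4, 3) = 4; 4 < 25? YES
  n = 5: C(5, 3) = 10; 10 < 25? YES
  n = 6: C(6, 3) = 20; 20 < 25? YES
  n = 7: C(7, 3) = 35; 35 < 25? NO
The largest n with C(n, 3) < 25 is n = 6 (where E[X] = 4/5 ≈ 0.8000). Hence R_5(3) > 6, i.e. R_5(3) ≥ 7.

Largest n = 6; hence R_5(3) > 6.


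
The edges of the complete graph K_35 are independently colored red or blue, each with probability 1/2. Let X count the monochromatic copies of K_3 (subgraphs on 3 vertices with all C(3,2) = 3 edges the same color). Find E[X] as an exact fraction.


Let X = Σ_S X_S over the C(35, 3) = 6545 subsets S of size 3, where X_S = 1 if the K_3 on S is monochromatic.
For a fixed S, the K_3 on S has C(3, 2) = 3 edges. P[all 3 edges red] = (1/2)^3, and likewise for blue, so P[monochromatic] = 2·(1/2)^3 = 2^{1 − 3} = 1/4.
By linearity: E[X] = C(35, 3) · 2^{1 − 3} = 6545 · 1/4 = 6545/4.
Numerically: E[X] ≈ 1636.250000.

E[X] = C(35,3)·2^(1−C(3,2)) = 6545/4 ≈ 1636.250000.


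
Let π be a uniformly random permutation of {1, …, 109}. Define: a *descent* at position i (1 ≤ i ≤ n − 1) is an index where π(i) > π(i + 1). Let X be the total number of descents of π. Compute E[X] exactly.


Write X = Σ X_I over i = 1, …, 108, with X_I the indicator of one descent.
There are 108 indicators.
For each fixed i, the pair (π(i), π(i+1)) is a uniformly random ordered pair of distinct values from {1, …, 109}; by symmetry P[π(i) > π(i+1)] = 1/2.
By linearity: E[X] = 108 · (1/2) = (109 − 1) · (1/2) = 54 ≈ 54.00000.

E[X] = 54 = 54.00000.


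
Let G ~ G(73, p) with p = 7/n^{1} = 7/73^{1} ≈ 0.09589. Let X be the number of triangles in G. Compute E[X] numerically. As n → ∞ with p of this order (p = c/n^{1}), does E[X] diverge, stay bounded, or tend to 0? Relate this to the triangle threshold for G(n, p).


Number of potential triangles: C(73, 3) = 62196.
Each occurs with probability p³ ≈ (0.09589)³ ≈ 8.817095e-04.
By linearity: E[X] = C(73, 3)·p³ ≈ 62196 · 8.817095e-04 ≈ 54.8388.
Here α = 1, so p = 7/n is exactly at the triangle threshold p ~ 1/n. Asymptotically E[X] → c³/6 = 7³/6 = 343/6 ≈ 57.1667, a bounded constant. In this regime the triangle count is asymptotically Poisson(c³/6).

E[X] ≈ 54.8388; in regime p = Θ(1/n^{1}) E[X] stays bounded (at the triangle threshold p ~ 1/n).


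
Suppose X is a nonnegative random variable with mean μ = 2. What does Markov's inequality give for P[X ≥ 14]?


μ = E[X] = 2, a = 14.
Markov: P[X ≥ 14] ≤ μ/a = (2)/14 = 1/7.
Numerically: ≈ 0.14286.
(Since a = 14 > μ = 2.00000, the bound 1/7 is < 1 and informative.)

P[X ≥ 14] ≤ 1/7 ≈ 0.14286.


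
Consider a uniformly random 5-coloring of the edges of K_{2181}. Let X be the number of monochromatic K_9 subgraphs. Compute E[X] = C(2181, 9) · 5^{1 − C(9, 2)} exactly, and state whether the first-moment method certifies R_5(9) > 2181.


E[X] = C(2181, 9) · 5^{1 − 36} = 3026635205263909847920400 · 5^{−35} = 3026635205263909847920400/2910383045673370361328125.
As a reduced fraction: E[X] = 121065408210556393916816/116415321826934814453125 ≈ 1.03994.
Is E[X] < 1? NO.
Since E[X] ≥ 1, the first-moment bound is inconclusive at n = 2181; it does NOT by itself certify R_5(9) > 2181.

E[X] = 121065408210556393916816/116415321826934814453125 ≈ 1.03994; E[X] ≥ 1; first-moment method inconclusive here.


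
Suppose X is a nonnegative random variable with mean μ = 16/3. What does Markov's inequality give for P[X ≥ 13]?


μ = E[X] = 16/3, a = 13.
Markov: P[X ≥ 13] ≤ μ/a = (16/3)/13 = 16/39.
Numerically: ≈ 0.41026.
(Since a = 13 > μ = 5.33333, the bound 16/39 is < 1 and informative.)

P[X ≥ 13] ≤ 16/39 ≈ 0.41026.


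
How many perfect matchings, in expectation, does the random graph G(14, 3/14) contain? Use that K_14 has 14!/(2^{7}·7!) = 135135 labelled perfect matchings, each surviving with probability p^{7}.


K_14 has 14!/(2^{7}·7!) = 135135 labelled perfect matchings.
For each such perfect matching H, let X_H = 1 if all 7 edges of H are present in G. Then P[X_H = 1] = p^{7} = (3/14)^{7} = 2187/105413504.
By linearity of expectation: E[X] = Σ_H E[X_H] = 135135 · p^{7} = 135135 · 2187/105413504 = 42220035/15059072.
Numerically: E[X] ≈ 2.8.

E[X] = 135135 · (3/14)^{7} = 42220035/15059072 ≈ 2.8.


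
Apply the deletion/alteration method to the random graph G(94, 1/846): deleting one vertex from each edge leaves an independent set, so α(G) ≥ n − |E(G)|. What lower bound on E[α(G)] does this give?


E[|E(G)|] = C(94, 2)·p = 4371 · (1/846) = 31/6.
E[α(G)] ≥ n − E[|E(G)|] = 94 − 31/6 = 533/6.
Numerically: ≈ 88.8333.
(This is only a lower bound; the true E[α(G)] may be larger.)

E[α(G)] ≥ 533/6 ≈ 88.8333.


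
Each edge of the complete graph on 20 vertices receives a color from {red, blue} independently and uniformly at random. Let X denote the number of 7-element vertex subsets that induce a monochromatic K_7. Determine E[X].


Let X = Σ_S X_S over the C(20, 7) = 77520 subsets S of size 7, where X_S = 1 if the K_7 on S is monochromatic.
For a fixed S, the K_7 on S has C(7, 2) = 21 edges. P[all 21 edges red] = (1/2)^21, and likewise for blue, so P[monochromatic] = 2·(1/2)^21 = 2^{1 − 21} = 1/1048576.
Summing: E[X] = C(20, 7) · 2^{1 − 21} = 77520 · 1/1048576 = 4845/65536.
Numerically: E[X] ≈ 0.07393.

E[X] = C(20,7)·2^(1−C(7,2)) = 4845/65536 ≈ 0.07393.


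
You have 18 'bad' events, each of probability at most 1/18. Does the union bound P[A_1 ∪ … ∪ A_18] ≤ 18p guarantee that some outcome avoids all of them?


Union bound: P[∪_{i=1}^{18} A_i] ≤ Σ_i P[A_i] ≤ 18·p = 18·(1/18) = 1.
Numerically: 1 ≈ 1.000.
Is 1 < 1? NO.
Since the bound 1 is ≥ 1, the union bound is uninformative here; it does NOT by itself certify existence.

18·p = 1 ≈ 1.000; existence NOT certified by the union bound.


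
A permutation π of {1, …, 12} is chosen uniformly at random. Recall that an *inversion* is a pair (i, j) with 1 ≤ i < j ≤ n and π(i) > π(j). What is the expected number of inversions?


Write X = Σ X_I over the C(12, 2) = 66 pairs i < j, with X_I the indicator of one inversion.
There are 66 indicators.
For each fixed pair i < j, the values π(i) and π(j) are two distinct elements of {1, …, 12} in uniformly random order; by symmetry P[π(i) > π(j)] = 1/2.
By linearity: E[X] = 66 · (1/2) = C(12, 2) · (1/2) = 66/2 = 33 ≈ 33.00000.

E[X] = 33 = 33.00000.


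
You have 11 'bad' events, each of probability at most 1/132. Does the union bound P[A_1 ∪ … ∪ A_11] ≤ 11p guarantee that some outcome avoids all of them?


Union bound: P[∪_{i=1}^{11} A_i] ≤ Σ_i P[A_i] ≤ 11·p = 11·(1/132) = 1/12.
Numerically: 1/12 ≈ 0.083333.
Is 1/12 < 1? YES.
Since P[∪ A_i] ≤ 1/12 < 1, the complement has P[∩ A_i^c] ≥ 1 − 1/12 = 11/12 > 0, so some outcome avoids every A_i.

11·p = 1/12 ≈ 0.083333; existence CERTIFIED by the union bound.


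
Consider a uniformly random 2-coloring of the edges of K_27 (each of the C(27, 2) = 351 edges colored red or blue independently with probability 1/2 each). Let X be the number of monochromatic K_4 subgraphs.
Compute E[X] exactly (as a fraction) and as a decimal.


Let X = Σ_S X_S over the C(27, 4) = 17550 subsets S of size 4, where X_S = 1 if the K_4 on S is monochromatic.
For a fixed S, the K_4 on S has C(4, 2) = 6 edges. P[all 6 edges red] = (1/2)^6, and likewise for blue, so P[monochromatic] = 2·(1/2)^6 = 2^{1 − 6} = 1/32.
By linearity: E[X] = C(27, 4) · 2^{1 − 6} = 17550 · 1/32 = 8775/16.
Numerically: E[X] ≈ 548.43750.

E[X] = C(27,4)·2^(1−C(4,2)) = 8775/16 ≈ 548.43750.


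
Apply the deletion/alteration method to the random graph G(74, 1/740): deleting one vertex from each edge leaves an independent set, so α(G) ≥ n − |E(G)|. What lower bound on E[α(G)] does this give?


E[|E(G)|] = C(74, 2)·p = 2701 · (1/740) = 73/20.
E[α(G)] ≥ n − E[|E(G)|] = 74 − 73/20 = 1407/20.
Numerically: ≈ 70.35000.
(This is only a lower bound; the true E[α(G)] may be larger.)

E[α(G)] ≥ 1407/20 ≈ 70.35000.


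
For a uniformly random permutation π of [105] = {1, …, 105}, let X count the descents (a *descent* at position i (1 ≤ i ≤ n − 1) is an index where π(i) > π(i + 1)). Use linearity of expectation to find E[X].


Write X = Σ X_I over i = 1, …, 104, with X_I the indicator of one descent.
There are 104 indicators.
For each fixed i, the pair (π(i), π(i+1)) is a uniformly random ordered pair of distinct values from {1, …, 105}; by symmetry P[π(i) > π(i+1)] = 1/2.
By linearity: E[X] = 104 · (1/2) = (105 − 1) · (1/2) = 52 ≈ 52.000000.

E[X] = 52 = 52.000000.


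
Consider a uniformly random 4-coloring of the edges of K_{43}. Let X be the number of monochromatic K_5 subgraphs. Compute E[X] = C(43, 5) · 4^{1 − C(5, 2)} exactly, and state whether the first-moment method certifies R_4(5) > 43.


E[X] = C(43, 5) · 4^{1 − 10} = 962598 · 4^{−9} = 962598/262144.
As a reduced fraction: E[X] = 481299/131072 ≈ 3.6720.
Is E[X] < 1? NO.
Since E[X] ≥ 1, the first-moment bound is inconclusive at n = 43; it does NOT by itself certify R_4(5) > 43.

E[X] = 481299/131072 ≈ 3.6720; E[X] ≥ 1; first-moment method inconclusive here.


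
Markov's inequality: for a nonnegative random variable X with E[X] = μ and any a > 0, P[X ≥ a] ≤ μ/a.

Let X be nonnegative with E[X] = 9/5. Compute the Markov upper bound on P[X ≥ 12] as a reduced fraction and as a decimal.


μ = E[X] = 9/5, a = 12.
Markov: P[X ≥ 12] ≤ μ/a = (9/5)/12 = 3/20.
Numerically: ≈ 0.15000.
(Since a = 12 > μ = 1.80000, the bound 3/20 is < 1 and informative.)

P[X ≥ 12] ≤ 3/20 ≈ 0.15000.


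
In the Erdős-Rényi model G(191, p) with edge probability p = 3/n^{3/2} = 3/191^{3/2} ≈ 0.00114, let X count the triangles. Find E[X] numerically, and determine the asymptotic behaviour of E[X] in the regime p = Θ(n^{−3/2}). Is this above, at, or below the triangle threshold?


Number of potential triangles: C(191, 3) = 1143135.
Each occurs with probability p³ ≈ (0.00114)³ ≈ 1.46796e-09.
By linearity: E[X] = C(191, 3)·p³ ≈ 1143135 · 1.46796e-09 ≈ 0.002.
Since α = 3/2 > 1, p = c/n^{3/2} = o(1/n) is below the triangle threshold p ~ 1/n. Asymptotically E[X] ~ (c³/6)·n^{3(1−α)} = (3³/6)·n^{-1.5} → 0, so by Markov's inequality G has no triangles w.h.p.

E[X] ≈ 0.002; in regime p = Θ(1/n^{3/2}) E[X] tends to 0 (below the triangle threshold p ~ 1/n).
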